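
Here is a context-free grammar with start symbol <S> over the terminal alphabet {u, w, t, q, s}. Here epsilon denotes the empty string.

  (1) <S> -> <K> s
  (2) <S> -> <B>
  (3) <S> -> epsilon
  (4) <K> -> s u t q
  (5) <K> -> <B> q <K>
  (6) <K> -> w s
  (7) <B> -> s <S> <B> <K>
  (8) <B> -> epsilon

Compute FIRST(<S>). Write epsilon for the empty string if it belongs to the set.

{epsilon, q, s, w}

FIRST(<B>): from <B>->s <S> <B> <K> we get {s}; from <B>->epsilon we get {epsilon}. So FIRST(<B>) = {epsilon, s}.
FIRST(<K>): from <K>->s u t q we get {s}; from <K>-><B> q <K> we get {q, s}; from <K>->w s we get {w}. So FIRST(<K>) = {q, s, w}.
FIRST(<S>): from <S>-><K> s we get {q, s, w}; from <S>-><B> we get {epsilon, s}; from <S>->epsilon we get {epsilon}. So FIRST(<S>) = {epsilon, q, s, w}.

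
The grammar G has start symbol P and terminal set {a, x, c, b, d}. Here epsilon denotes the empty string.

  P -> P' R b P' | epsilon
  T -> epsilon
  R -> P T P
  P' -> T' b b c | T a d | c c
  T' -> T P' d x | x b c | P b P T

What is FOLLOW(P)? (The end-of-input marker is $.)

FIRST(T) = {epsilon}
FIRST(P) = {epsilon, a, b, c, x}  (via P' R b P')
FIRST(R) = {epsilon, a, b, c, x}  (via P T P)
FIRST(P') = {a, b, c, x}  (via T' b b c, T a d)
FIRST(T') = {a, b, c, x}  (via T P' d x, P b P T)
FOLLOW(P) includes $ since P is the start symbol.
FOLLOW(R): in P->P' R b P', R is followed by b P' with FIRST {b}. Thus FOLLOW(R) = {b}.
FOLLOW(T'): in P'->T' b b c, T' is followed by b b c with FIRST {b}. Thus FOLLOW(T') = {b}.
FOLLOW(P): in R->P T P (occurrence 1), P is followed by T P with FIRST {epsilon, a, b, c, x}; in R->P T P (occurrence 1), the suffix after P is nullable, so FOLLOW(P) ⊇ FOLLOW(R) = {b}; in R->P T P (occurrence 2), the suffix after P is empty, so FOLLOW(P) ⊇ FOLLOW(R) = {b}; in T'->P b P T (occurrence 1), P is followed by b P T with FIRST {b}; in T'->P b P T (occurrence 2), P is followed by T with FIRST {epsilon}; in T'->P b P T (occurrence 2), the suffix after P is nullable, so FOLLOW(P) ⊇ FOLLOW(T') = {b}. Thus FOLLOW(P) = {$, a, b, c, x}.
FOLLOW(T): in R->P T P, T is followed by P with FIRST {epsilon, a, b, c, x}; in R->P T P, the suffix after T is nullable, so FOLLOW(T) ⊇ FOLLOW(R) = {b}; in P'->T a d, T is followed by a d with FIRST {a}; in T'->T P' d x, T is followed by P' d x with FIRST {a, b, c, x}; in T'->P b P T, the suffix after T is empty, so FOLLOW(T) ⊇ FOLLOW(T') = {b}. Thus FOLLOW(T) = {a, b, c, x}.
FOLLOW(P'): in P->P' R b P' (occurrence 1), P' is followed by R b P' with FIRST {a, b, c, x}; in P->P' R b P' (occurrence 2), the suffix after P' is empty, so FOLLOW(P') ⊇ FOLLOW(P) = {$, a, b, c, x}; in T'->T P' d x, P' is followed by d x with FIRST {d}. Thus FOLLOW(P') = {$, a, b, c, d, x}.

{$, a, b, c, x}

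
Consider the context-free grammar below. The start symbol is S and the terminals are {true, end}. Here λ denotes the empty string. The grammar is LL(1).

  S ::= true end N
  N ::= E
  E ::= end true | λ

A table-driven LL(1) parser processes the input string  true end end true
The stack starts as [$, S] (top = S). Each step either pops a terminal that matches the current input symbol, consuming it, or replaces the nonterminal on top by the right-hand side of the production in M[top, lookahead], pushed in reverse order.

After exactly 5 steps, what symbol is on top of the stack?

     Stack         Input                Action
  1  $ S           true end end true $  expand S ::= true end N
  2  $ N end true  true end end true $  match true
  3  $ N end       end end true $       match end
  4  $ N           end true $           expand N ::= E
  5  $ E           end true $           expand E ::= end true
Stack after step 5: $ true end (top = end).

end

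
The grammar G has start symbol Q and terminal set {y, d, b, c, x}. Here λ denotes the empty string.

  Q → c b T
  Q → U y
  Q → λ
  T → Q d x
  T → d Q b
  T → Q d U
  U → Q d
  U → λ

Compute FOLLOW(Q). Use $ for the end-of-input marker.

{$, b, d}

FIRST(Q) = {λ, c, d, y}  (via U y)
FIRST(T) = {c, d, y}  (via Q d x, Q d U)
FIRST(U) = {λ, c, d, y}  (via Q d)
FOLLOW(Q) includes $ since Q is the start symbol.
FOLLOW(Q): in T→Q d x, Q is followed by d x with FIRST {d}; in T→d Q b, Q is followed by b with FIRST {b}; in T→Q d U, Q is followed by d U with FIRST {d}; in U→Q d, Q is followed by d with FIRST {d}. Thus FOLLOW(Q) = {$, b, d}.
FOLLOW(T): in Q→c b T, the suffix after T is empty, so FOLLOW(T) ⊇ FOLLOW(Q) = {$, b, d}. Thus FOLLOW(T) = {$, b, d}.
FOLLOW(U): in Q→U y, U is followed by y with FIRST {y}; in T→Q d U, the suffix after U is empty, so FOLLOW(U) ⊇ FOLLOW(T) = {$, b, d}. Thus FOLLOW(U) = {$, b, d, y}.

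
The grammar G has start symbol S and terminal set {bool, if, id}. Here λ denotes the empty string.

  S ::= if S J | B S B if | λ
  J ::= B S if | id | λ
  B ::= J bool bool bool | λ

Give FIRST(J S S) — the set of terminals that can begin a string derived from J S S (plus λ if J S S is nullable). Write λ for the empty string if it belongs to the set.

{λ, bool, id, if}

FIRST(S): from S::=if S J we get {if}; from S::=B S B if we get {bool, id, if}; from S::=λ we get {λ}. So FIRST(S) = {λ, bool, id, if}.
FIRST(J): from J::=B S if we get {bool, id, if}; from J::=id we get {id}; from J::=λ we get {λ}. So FIRST(J) = {λ, bool, id, if}.
FIRST(B): from B::=J bool bool bool we get {bool, id, if}; from B::=λ we get {λ}. So FIRST(B) = {λ, bool, id, if}.
FIRST(J S S): take FIRST of each symbol in turn, carrying on past any symbol whose FIRST contains λ; result {λ, bool, id, if}.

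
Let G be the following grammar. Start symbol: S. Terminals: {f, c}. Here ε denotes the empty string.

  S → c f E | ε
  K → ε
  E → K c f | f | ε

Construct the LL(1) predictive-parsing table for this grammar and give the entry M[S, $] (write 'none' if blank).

S → ε

FIRST(S): from S→c f E we get {c}; from S→ε we get {ε}. So FIRST(S) = {ε, c}.
FIRST(K): from K→ε we get {ε}. So FIRST(K) = {ε}.
FIRST(E): from E→K c f we get {c}; from E→f we get {f}; from E→ε we get {ε}. So FIRST(E) = {ε, c, f}.
FOLLOW(S) includes $ since S is the start symbol.
FOLLOW(S): S appears on no right-hand side. Thus FOLLOW(S) = {$}.
For S → c f E: FIRST(c f E) = {c}, so it goes in M[S, t] for t ∈ {c}.
For S → ε: FIRST(ε) = {ε}, so it goes in M[S, t] for t ∈ {}; since ε ∈ FIRST, also for every t ∈ FOLLOW(S) = {$}.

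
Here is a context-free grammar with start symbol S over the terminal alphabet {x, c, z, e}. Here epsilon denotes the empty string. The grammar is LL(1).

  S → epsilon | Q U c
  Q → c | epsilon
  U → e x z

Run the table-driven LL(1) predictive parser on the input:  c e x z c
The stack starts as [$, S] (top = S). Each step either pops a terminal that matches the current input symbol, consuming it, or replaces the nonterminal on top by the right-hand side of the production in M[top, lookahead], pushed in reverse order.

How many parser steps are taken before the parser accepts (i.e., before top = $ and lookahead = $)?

step 1: stack=$ S  input=c e x z c $  — expand S → Q U c
step 2: stack=$ c U Q  input=c e x z c $  — expand Q → c
step 3: stack=$ c U c  input=c e x z c $  — match c
step 4: stack=$ c U  input=e x z c $  — expand U → e x z
step 5: stack=$ c z x e  input=e x z c $  — match e
step 6: stack=$ c z x  input=x z c $  — match x
step 7: stack=$ c z  input=z c $  — match z
step 8: stack=$ c  input=c $  — match c
Accept reached after 8 steps.

8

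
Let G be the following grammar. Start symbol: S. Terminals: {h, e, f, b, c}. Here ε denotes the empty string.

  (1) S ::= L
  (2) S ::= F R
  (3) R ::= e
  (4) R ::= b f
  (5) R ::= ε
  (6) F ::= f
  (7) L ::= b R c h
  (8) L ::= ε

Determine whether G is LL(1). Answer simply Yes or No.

FIRST(S) = {ε, b, f}
FIRST(R) = {ε, b, e}
FIRST(F) = {f}
FIRST(L) = {ε, b}
FOLLOW(S) = {$}
FOLLOW(R) = {$, c}
FOLLOW(F) = {$, b, e}
FOLLOW(L) = {$}
Each cell of M receives at most one production.

Yes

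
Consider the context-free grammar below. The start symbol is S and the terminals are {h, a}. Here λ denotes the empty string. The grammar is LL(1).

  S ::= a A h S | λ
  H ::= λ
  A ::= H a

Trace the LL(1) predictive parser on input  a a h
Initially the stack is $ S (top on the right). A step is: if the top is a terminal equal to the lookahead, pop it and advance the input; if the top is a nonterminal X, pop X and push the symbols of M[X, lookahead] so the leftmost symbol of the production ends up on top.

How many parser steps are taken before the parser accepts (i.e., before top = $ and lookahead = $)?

step 1: stack=$ S  input=a a h $  — expand S ::= a A h S
step 2: stack=$ S h A a  input=a a h $  — match a
step 3: stack=$ S h A  input=a h $  — expand A ::= H a
step 4: stack=$ S h a H  input=a h $  — expand H ::= λ
step 5: stack=$ S h a  input=a h $  — match a
step 6: stack=$ S h  input=h $  — match h
step 7: stack=$ S  input=$  — expand S ::= λ
Accept reached after 7 steps.

7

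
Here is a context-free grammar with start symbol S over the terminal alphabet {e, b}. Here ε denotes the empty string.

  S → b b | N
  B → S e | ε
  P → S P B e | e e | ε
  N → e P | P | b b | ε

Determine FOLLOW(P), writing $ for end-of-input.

{$, b, e}

FIRST(S): from S→b b we get {b}; from S→N we get {ε, b, e}. So FIRST(S) = {ε, b, e}.
FIRST(B): from B→S e we get {b, e}; from B→ε we get {ε}. So FIRST(B) = {ε, b, e}.
FIRST(P): from P→S P B e we get {b, e}; from P→e e we get {e}; from P→ε we get {ε}. So FIRST(P) = {ε, b, e}.
FIRST(N): from N→e P we get {e}; from N→P we get {ε, b, e}; from N→b b we get {b}; from N→ε we get {ε}. So FIRST(N) = {ε, b, e}.
FOLLOW(S) includes $ since S is the start symbol.
FOLLOW(S): in B→S e, S is followed by e with FIRST {e}; in P→S P B e, S is followed by P B e with FIRST {b, e}. Thus FOLLOW(S) = {$, b, e}.
FOLLOW(B): in P→S P B e, B is followed by e with FIRST {e}. Thus FOLLOW(B) = {e}.
FOLLOW(N): in S→N, the suffix after N is empty, so FOLLOW(N) ⊇ FOLLOW(S) = {$, b, e}. Thus FOLLOW(N) = {$, b, e}.
FOLLOW(P): in P→S P B e, P is followed by B e with FIRST {b, e}; in N→e P, the suffix after P is empty, so FOLLOW(P) ⊇ FOLLOW(N) = {$, b, e}; in N→P, the suffix after P is empty, so FOLLOW(P) ⊇ FOLLOW(N) = {$, b, e}. Thus FOLLOW(P) = {$, b, e}.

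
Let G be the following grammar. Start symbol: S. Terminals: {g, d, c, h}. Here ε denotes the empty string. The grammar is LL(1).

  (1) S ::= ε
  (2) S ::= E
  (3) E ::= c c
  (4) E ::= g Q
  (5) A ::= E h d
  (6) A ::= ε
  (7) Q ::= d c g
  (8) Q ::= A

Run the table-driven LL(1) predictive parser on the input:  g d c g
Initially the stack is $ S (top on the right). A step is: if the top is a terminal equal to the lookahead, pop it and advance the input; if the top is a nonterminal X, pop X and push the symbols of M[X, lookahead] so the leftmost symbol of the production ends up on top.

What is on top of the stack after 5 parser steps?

c

     Stack    Input      Action
  1  $ S      g d c g $  expand S ::= E
  2  $ E      g d c g $  expand E ::= g Q
  3  $ Q g    g d c g $  match g
  4  $ Q      d c g $    expand Q ::= d c g
  5  $ g c d  d c g $    match d
Stack after step 5: $ g c (top = c).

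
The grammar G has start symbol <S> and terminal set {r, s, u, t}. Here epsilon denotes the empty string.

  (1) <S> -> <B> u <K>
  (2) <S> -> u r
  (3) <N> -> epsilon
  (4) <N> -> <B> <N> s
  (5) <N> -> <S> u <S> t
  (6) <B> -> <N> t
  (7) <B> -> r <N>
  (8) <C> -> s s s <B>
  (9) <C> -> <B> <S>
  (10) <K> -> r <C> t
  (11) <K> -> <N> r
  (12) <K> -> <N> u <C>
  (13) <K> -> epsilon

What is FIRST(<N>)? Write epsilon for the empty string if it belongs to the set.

FIRST(<S>): from <S>-><B> u <K> we get {r, t, u}; from <S>->u r we get {u}. So FIRST(<S>) = {r, t, u}.
FIRST(<N>): from <N>->epsilon we get {epsilon}; from <N>-><B> <N> s we get {r, t, u}; from <N>-><S> u <S> t we get {r, t, u}. So FIRST(<N>) = {epsilon, r, t, u}.
FIRST(<B>): from <B>-><N> t we get {r, t, u}; from <B>->r <N> we get {r}. So FIRST(<B>) = {r, t, u}.
FIRST(<K>): from <K>->r <C> t we get {r}; from <K>-><N> r we get {r, t, u}; from <K>-><N> u <C> we get {r, t, u}; from <K>->epsilon we get {epsilon}. So FIRST(<K>) = {epsilon, r, t, u}.
FIRST(<C>): from <C>->s s s <B> we get {s}; from <C>-><B> <S> we get {r, t, u}. So FIRST(<C>) = {r, s, t, u}.

{epsilon, r, t, u}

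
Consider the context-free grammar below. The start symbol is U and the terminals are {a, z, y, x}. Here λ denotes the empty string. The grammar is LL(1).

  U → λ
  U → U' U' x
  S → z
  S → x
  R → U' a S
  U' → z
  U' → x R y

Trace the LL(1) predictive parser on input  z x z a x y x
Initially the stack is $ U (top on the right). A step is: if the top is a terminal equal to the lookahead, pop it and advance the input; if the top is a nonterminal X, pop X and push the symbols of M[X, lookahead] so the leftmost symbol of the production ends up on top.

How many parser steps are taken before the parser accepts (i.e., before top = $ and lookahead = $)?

      Stack         Input            Action
   1  $ U           z x z a x y x $  expand U → U' U' x
   2  $ x U' U'     z x z a x y x $  expand U' → z
   3  $ x U' z      z x z a x y x $  match z
   4  $ x U'        x z a x y x $    expand U' → x R y
   5  $ x y R x     x z a x y x $    match x
   6  $ x y R       z a x y x $      expand R → U' a S
   7  $ x y S a U'  z a x y x $      expand U' → z
   8  $ x y S a z   z a x y x $      match z
   9  $ x y S a     a x y x $        match a
  10  $ x y S       x y x $          expand S → x
  11  $ x y x       x y x $          match x
  12  $ x y         y x $            match y
  13  $ x           x $              match x
Accept reached after 13 steps.

13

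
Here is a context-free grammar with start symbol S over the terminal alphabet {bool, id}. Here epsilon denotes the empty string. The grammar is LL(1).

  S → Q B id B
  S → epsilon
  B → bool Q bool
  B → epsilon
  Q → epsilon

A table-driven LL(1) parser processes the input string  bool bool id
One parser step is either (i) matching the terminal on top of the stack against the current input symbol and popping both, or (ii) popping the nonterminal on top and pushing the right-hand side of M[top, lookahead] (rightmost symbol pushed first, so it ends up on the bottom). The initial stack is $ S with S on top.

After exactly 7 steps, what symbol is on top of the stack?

B

step 1: stack=$ S  input=bool bool id $  — expand S → Q B id B
step 2: stack=$ B id B Q  input=bool bool id $  — expand Q → epsilon
step 3: stack=$ B id B  input=bool bool id $  — expand B → bool Q bool
step 4: stack=$ B id bool Q bool  input=bool bool id $  — match bool
step 5: stack=$ B id bool Q  input=bool id $  — expand Q → epsilon
step 6: stack=$ B id bool  input=bool id $  — match bool
step 7: stack=$ B id  input=id $  — match id
Stack after step 7: $ B (top = B).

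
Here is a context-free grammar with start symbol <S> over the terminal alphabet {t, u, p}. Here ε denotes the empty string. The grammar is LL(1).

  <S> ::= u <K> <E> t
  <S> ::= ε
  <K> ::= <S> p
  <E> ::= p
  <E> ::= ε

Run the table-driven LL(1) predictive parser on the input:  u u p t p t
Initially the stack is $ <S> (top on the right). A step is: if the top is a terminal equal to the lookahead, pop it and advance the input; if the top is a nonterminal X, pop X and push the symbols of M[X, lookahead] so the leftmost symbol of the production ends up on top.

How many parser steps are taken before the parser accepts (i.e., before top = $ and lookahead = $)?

      Stack                  Input          Action
   1  $ <S>                  u u p t p t $  expand <S> ::= u <K> <E> t
   2  $ t <E> <K> u          u u p t p t $  match u
   3  $ t <E> <K>            u p t p t $    expand <K> ::= <S> p
   4  $ t <E> p <S>          u p t p t $    expand <S> ::= u <K> <E> t
   5  $ t <E> p t <E> <K> u  u p t p t $    match u
   6  $ t <E> p t <E> <K>    p t p t $      expand <K> ::= <S> p
   7  $ t <E> p t <E> p <S>  p t p t $      expand <S> ::= ε
   8  $ t <E> p t <E> p      p t p t $      match p
   9  $ t <E> p t <E>        t p t $        expand <E> ::= ε
  10  $ t <E> p t            t p t $        match t
  11  $ t <E> p              p t $          match p
  12  $ t <E>                t $            expand <E> ::= ε
  13  $ t                    t $            match t
Accept reached after 13 steps.

13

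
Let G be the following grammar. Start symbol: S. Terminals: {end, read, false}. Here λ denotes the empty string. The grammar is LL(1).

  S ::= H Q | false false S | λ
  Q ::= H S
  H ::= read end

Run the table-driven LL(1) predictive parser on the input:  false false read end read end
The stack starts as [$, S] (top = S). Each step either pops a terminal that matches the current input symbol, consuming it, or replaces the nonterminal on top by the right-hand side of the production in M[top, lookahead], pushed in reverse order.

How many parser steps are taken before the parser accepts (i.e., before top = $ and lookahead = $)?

12

step 1: stack=$ S  input=false false read end read end $  — expand S ::= false false S
step 2: stack=$ S false false  input=false false read end read end $  — match false
step 3: stack=$ S false  input=false read end read end $  — match false
step 4: stack=$ S  input=read end read end $  — expand S ::= H Q
step 5: stack=$ Q H  input=read end read end $  — expand H ::= read end
step 6: stack=$ Q end read  input=read end read end $  — match read
step 7: stack=$ Q end  input=end read end $  — match end
step 8: stack=$ Q  input=read end $  — expand Q ::= H S
step 9: stack=$ S H  input=read end $  — expand H ::= read end
step 10: stack=$ S end read  input=read end $  — match read
step 11: stack=$ S end  input=end $  — match end
step 12: stack=$ S  input=$  — expand S ::= λ
Accept reached after 12 steps.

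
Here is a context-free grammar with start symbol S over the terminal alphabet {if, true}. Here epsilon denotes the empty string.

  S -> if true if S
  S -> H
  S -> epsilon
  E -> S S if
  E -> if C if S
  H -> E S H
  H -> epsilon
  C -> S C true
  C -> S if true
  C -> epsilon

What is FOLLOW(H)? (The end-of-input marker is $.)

{$, if, true}

FIRST(S) = {epsilon, if}  (via H)
FIRST(E) = {if}  (via S S if)
FIRST(C) = {epsilon, if, true}  (via S C true, S if true)
FIRST(H) = {epsilon, if}  (via E S H)
FOLLOW(S) includes $ since S is the start symbol.
FOLLOW(C): in E->if C if S, C is followed by if S with FIRST {if}; in C->S C true, C is followed by true with FIRST {true}. Thus FOLLOW(C) = {if, true}.
FOLLOW(S): in S->if true if S, the suffix after S is empty (adds nothing new); in E->S S if (occurrence 1), S is followed by S if with FIRST {if}; in E->S S if (occurrence 2), S is followed by if with FIRST {if}; in E->if C if S, the suffix after S is empty, so FOLLOW(S) ⊇ FOLLOW(E) = {$, if, true}; in H->E S H, S is followed by H with FIRST {epsilon, if}; in H->E S H, the suffix after S is nullable, so FOLLOW(S) ⊇ FOLLOW(H) = {$, if, true}; in C->S C true, S is followed by C true with FIRST {if, true}; in C->S if true, S is followed by if true with FIRST {if}. Thus FOLLOW(S) = {$, if, true}.
FOLLOW(H): in S->H, the suffix after H is empty, so FOLLOW(H) ⊇ FOLLOW(S) = {$, if, true}; in H->E S H, the suffix after H is empty (adds nothing new). Thus FOLLOW(H) = {$, if, true}.
FOLLOW(E): in H->E S H, E is followed by S H with FIRST {epsilon, if}; in H->E S H, the suffix after E is nullable, so FOLLOW(E) ⊇ FOLLOW(H) = {$, if, true}. Thus FOLLOW(E) = {$, if, true}.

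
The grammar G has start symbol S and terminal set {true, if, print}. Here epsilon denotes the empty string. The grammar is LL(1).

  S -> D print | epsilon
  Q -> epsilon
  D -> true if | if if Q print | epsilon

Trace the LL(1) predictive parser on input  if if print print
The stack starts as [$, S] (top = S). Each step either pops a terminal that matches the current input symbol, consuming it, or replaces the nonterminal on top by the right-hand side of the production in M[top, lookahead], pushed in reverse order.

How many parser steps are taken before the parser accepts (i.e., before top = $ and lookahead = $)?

7

step 1: stack=$ S  input=if if print print $  — expand S -> D print
step 2: stack=$ print D  input=if if print print $  — expand D -> if if Q print
step 3: stack=$ print print Q if if  input=if if print print $  — match if
step 4: stack=$ print print Q if  input=if print print $  — match if
step 5: stack=$ print print Q  input=print print $  — expand Q -> epsilon
step 6: stack=$ print print  input=print print $  — match print
step 7: stack=$ print  input=print $  — match print
Accept reached after 7 steps.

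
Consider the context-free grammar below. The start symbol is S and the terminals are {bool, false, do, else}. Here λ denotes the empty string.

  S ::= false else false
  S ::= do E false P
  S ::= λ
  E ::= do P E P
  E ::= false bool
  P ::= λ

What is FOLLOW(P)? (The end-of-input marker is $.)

FIRST(S): from S::=false else false we get {false}; from S::=do E false P we get {do}; from S::=λ we get {λ}. So FIRST(S) = {λ, do, false}.
FIRST(E): from E::=do P E P we get {do}; from E::=false bool we get {false}. So FIRST(E) = {do, false}.
FIRST(P): from P::=λ we get {λ}. So FIRST(P) = {λ}.
FOLLOW(S) includes $ since S is the start symbol.
FOLLOW(S): S appears on no right-hand side. Thus FOLLOW(S) = {$}.
FOLLOW(E): in S::=do E false P, E is followed by false P with FIRST {false}; in E::=do P E P, E is followed by P with FIRST {λ}; in E::=do P E P, the suffix after E is nullable (adds nothing new). Thus FOLLOW(E) = {false}.
FOLLOW(P): in S::=do E false P, the suffix after P is empty, so FOLLOW(P) ⊇ FOLLOW(S) = {$}; in E::=do P E P (occurrence 1), P is followed by E P with FIRST {do, false}; in E::=do P E P (occurrence 2), the suffix after P is empty, so FOLLOW(P) ⊇ FOLLOW(E) = {false}. Thus FOLLOW(P) = {$, do, false}.

{$, do, false}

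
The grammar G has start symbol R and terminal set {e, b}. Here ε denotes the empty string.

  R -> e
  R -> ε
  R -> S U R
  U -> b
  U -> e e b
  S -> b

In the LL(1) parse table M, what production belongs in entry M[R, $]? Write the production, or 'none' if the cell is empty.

FIRST(U): from U->b we get {b}; from U->e e b we get {e}. So FIRST(U) = {b, e}.
FIRST(S): from S->b we get {b}. So FIRST(S) = {b}.
FIRST(R): from R->e we get {e}; from R->ε we get {ε}; from R->S U R we get {b}. So FIRST(R) = {ε, b, e}.
FOLLOW(R) includes $ since R is the start symbol.
FOLLOW(R): in R->S U R, the suffix after R is empty (adds nothing new). Thus FOLLOW(R) = {$}.
For R -> e: FIRST(e) = {e}, so it goes in M[R, t] for t ∈ {e}.
For R -> ε: FIRST(ε) = {ε}, so it goes in M[R, t] for t ∈ {}; since ε ∈ FIRST, also for every t ∈ FOLLOW(R) = {$}.
For R -> S U R: FIRST(S U R) = {b}, so it goes in M[R, t] for t ∈ {b}.

R -> ε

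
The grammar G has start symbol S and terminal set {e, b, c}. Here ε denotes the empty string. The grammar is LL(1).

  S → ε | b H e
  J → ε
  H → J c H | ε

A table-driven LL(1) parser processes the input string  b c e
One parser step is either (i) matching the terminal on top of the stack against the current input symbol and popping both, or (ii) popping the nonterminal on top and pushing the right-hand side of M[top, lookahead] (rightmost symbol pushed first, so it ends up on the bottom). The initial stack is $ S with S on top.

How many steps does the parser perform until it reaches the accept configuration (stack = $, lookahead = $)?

step 1: stack=$ S  input=b c e $  — expand S → b H e
step 2: stack=$ e H b  input=b c e $  — match b
step 3: stack=$ e H  input=c e $  — expand H → J c H
step 4: stack=$ e H c J  input=c e $  — expand J → ε
step 5: stack=$ e H c  input=c e $  — match c
step 6: stack=$ e H  input=e $  — expand H → ε
step 7: stack=$ e  input=e $  — match e
Accept reached after 7 steps.

7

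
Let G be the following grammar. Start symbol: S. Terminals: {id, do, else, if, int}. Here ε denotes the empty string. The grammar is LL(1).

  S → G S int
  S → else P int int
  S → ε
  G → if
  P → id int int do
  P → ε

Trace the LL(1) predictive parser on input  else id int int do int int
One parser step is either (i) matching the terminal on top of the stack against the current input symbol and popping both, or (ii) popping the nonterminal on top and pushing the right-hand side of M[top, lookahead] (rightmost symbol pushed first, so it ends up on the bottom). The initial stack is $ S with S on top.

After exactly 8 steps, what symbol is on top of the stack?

     Stack                    Input                         Action
  1  $ S                      else id int int do int int $  expand S → else P int int
  2  $ int int P else         else id int int do int int $  match else
  3  $ int int P              id int int do int int $       expand P → id int int do
  4  $ int int do int int id  id int int do int int $       match id
  5  $ int int do int int     int int do int int $          match int
  6  $ int int do int         int do int int $              match int
  7  $ int int do             do int int $                  match do
  8  $ int int                int int $                     match int
Stack after step 8: $ int (top = int).

int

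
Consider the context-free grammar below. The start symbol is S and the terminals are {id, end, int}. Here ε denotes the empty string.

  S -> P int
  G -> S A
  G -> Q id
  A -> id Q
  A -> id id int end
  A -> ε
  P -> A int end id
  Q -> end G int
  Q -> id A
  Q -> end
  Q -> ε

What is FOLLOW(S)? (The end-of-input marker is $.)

{$, id, int}

FIRST(A) = {ε, id}
FIRST(Q) = {ε, end, id}
FIRST(P) = {id, int}  (via A int end id)
FIRST(S) = {id, int}  (via P int)
FIRST(G) = {end, id, int}  (via S A, Q id)
FOLLOW(S) includes $ since S is the start symbol.
FOLLOW(G): in Q->end G int, G is followed by int with FIRST {int}. Thus FOLLOW(G) = {int}.
FOLLOW(S): in G->S A, S is followed by A with FIRST {ε, id}; in G->S A, the suffix after S is nullable, so FOLLOW(S) ⊇ FOLLOW(G) = {int}. Thus FOLLOW(S) = {$, id, int}.
FOLLOW(P): in S->P int, P is followed by int with FIRST {int}. Thus FOLLOW(P) = {int}.
FOLLOW(A): in G->S A, the suffix after A is empty, so FOLLOW(A) ⊇ FOLLOW(G) = {int}; in P->A int end id, A is followed by int end id with FIRST {int}; in Q->id A, the suffix after A is empty, so FOLLOW(A) ⊇ FOLLOW(Q) = {id, int}. Thus FOLLOW(A) = {id, int}.
FOLLOW(Q): in G->Q id, Q is followed by id with FIRST {id}; in A->id Q, the suffix after Q is empty, so FOLLOW(Q) ⊇ FOLLOW(A) = {id, int}. Thus FOLLOW(Q) = {id, int}.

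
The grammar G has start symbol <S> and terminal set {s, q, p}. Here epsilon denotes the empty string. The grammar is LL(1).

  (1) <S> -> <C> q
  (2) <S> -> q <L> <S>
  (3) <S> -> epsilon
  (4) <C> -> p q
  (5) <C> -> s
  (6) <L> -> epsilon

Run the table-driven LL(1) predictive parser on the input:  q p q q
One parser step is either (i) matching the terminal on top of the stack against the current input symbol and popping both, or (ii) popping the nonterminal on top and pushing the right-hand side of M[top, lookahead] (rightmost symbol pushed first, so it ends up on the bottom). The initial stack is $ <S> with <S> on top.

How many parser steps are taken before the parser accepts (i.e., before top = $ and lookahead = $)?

8

     Stack        Input      Action
  1  $ <S>        q p q q $  expand <S> -> q <L> <S>
  2  $ <S> <L> q  q p q q $  match q
  3  $ <S> <L>    p q q $    expand <L> -> epsilon
  4  $ <S>        p q q $    expand <S> -> <C> q
  5  $ q <C>      p q q $    expand <C> -> p q
  6  $ q q p      p q q $    match p
  7  $ q q        q q $      match q
  8  $ q          q $        match q
Accept reached after 8 steps.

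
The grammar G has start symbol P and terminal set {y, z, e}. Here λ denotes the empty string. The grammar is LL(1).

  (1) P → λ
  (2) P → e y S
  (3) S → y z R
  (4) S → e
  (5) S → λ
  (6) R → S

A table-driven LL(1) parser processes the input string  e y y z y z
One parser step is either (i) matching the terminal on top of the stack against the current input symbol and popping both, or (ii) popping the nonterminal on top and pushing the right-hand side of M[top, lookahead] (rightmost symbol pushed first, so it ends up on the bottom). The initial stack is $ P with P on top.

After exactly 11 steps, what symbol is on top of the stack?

      Stack    Input          Action
   1  $ P      e y y z y z $  expand P → e y S
   2  $ S y e  e y y z y z $  match e
   3  $ S y    y y z y z $    match y
   4  $ S      y z y z $      expand S → y z R
   5  $ R z y  y z y z $      match y
   6  $ R z    z y z $        match z
   7  $ R      y z $          expand R → S
   8  $ S      y z $          expand S → y z R
   9  $ R z y  y z $          match y
  10  $ R z    z $            match z
  11  $ R      $              expand R → S
Stack after step 11: $ S (top = S).

S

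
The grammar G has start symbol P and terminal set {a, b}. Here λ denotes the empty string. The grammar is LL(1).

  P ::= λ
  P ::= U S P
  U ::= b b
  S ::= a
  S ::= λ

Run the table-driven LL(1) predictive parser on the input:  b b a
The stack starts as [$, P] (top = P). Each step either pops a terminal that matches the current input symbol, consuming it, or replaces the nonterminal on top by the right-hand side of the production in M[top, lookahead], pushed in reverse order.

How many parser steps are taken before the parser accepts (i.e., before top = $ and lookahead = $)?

7

step 1: stack=$ P  input=b b a $  — expand P ::= U S P
step 2: stack=$ P S U  input=b b a $  — expand U ::= b b
step 3: stack=$ P S b b  input=b b a $  — match b
step 4: stack=$ P S b  input=b a $  — match b
step 5: stack=$ P S  input=a $  — expand S ::= a
step 6: stack=$ P a  input=a $  — match a
step 7: stack=$ P  input=$  — expand P ::= λ
Accept reached after 7 steps.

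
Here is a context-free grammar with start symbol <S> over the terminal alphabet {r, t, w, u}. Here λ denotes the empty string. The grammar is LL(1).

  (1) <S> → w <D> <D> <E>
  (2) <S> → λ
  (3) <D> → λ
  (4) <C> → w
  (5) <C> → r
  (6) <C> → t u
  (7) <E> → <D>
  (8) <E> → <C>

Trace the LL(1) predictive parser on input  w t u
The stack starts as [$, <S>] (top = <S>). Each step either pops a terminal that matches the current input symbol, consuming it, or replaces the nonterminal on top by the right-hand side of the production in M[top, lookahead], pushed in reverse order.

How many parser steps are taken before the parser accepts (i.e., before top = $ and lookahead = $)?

8

     Stack            Input    Action
  1  $ <S>            w t u $  expand <S> → w <D> <D> <E>
  2  $ <E> <D> <D> w  w t u $  match w
  3  $ <E> <D> <D>    t u $    expand <D> → λ
  4  $ <E> <D>        t u $    expand <D> → λ
  5  $ <E>            t u $    expand <E> → <C>
  6  $ <C>            t u $    expand <C> → t u
  7  $ u t            t u $    match t
  8  $ u              u $      match u
Accept reached after 8 steps.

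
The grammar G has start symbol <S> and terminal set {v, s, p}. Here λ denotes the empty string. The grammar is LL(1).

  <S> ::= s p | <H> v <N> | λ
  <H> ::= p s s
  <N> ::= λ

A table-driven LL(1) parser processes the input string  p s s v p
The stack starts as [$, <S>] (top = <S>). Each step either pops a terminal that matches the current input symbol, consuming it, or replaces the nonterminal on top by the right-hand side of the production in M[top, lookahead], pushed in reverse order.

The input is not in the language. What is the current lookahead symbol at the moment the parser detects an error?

     Stack          Input        Action
  1  $ <S>          p s s v p $  expand <S> ::= <H> v <N>
  2  $ <N> v <H>    p s s v p $  expand <H> ::= p s s
  3  $ <N> v s s p  p s s v p $  match p
  4  $ <N> v s s    s s v p $    match s
  5  $ <N> v s      s v p $      match s
  6  $ <N> v        v p $        match v
  7  $ <N>          p $          error: M[<N>, p] is empty

p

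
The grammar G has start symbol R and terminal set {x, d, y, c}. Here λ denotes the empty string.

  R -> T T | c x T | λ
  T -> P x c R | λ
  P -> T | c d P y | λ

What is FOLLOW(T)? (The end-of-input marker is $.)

{$, c, x, y}

FIRST(R) = {λ, c, x}  (via T T)
FIRST(T) = {λ, c, x}  (via P x c R)
FIRST(P) = {λ, c, x}  (via T)
FOLLOW(R) includes $ since R is the start symbol.
FOLLOW(P): in T->P x c R, P is followed by x c R with FIRST {x}; in P->c d P y, P is followed by y with FIRST {y}. Thus FOLLOW(P) = {x, y}.
FOLLOW(R): in T->P x c R, the suffix after R is empty, so FOLLOW(R) ⊇ FOLLOW(T) = {$, c, x, y}. Thus FOLLOW(R) = {$, c, x, y}.
FOLLOW(T): in R->T T (occurrence 1), T is followed by T with FIRST {λ, c, x}; in R->T T (occurrence 1), the suffix after T is nullable, so FOLLOW(T) ⊇ FOLLOW(R) = {$, c, x, y}; in R->T T (occurrence 2), the suffix after T is empty, so FOLLOW(T) ⊇ FOLLOW(R) = {$, c, x, y}; in R->c x T, the suffix after T is empty, so FOLLOW(T) ⊇ FOLLOW(R) = {$, c, x, y}; in P->T, the suffix after T is empty, so FOLLOW(T) ⊇ FOLLOW(P) = {x, y}. Thus FOLLOW(T) = {$, c, x, y}.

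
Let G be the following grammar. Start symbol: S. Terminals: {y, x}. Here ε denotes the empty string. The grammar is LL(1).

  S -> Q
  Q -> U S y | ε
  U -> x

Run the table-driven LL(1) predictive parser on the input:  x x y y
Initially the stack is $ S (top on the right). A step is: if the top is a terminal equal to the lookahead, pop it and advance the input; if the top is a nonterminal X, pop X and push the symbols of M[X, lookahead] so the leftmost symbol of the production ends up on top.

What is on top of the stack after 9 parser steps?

Q

     Stack      Input      Action
  1  $ S        x x y y $  expand S -> Q
  2  $ Q        x x y y $  expand Q -> U S y
  3  $ y S U    x x y y $  expand U -> x
  4  $ y S x    x x y y $  match x
  5  $ y S      x y y $    expand S -> Q
  6  $ y Q      x y y $    expand Q -> U S y
  7  $ y y S U  x y y $    expand U -> x
  8  $ y y S x  x y y $    match x
  9  $ y y S    y y $      expand S -> Q
Stack after step 9: $ y y Q (top = Q).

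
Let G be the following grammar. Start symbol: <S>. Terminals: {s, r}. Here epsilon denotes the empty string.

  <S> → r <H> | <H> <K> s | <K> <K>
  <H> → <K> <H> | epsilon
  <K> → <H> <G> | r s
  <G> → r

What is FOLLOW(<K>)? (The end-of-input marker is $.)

FIRST(<G>): from <G>→r we get {r}. So FIRST(<G>) = {r}.
FIRST(<S>): from <S>→r <H> we get {r}; from <S>→<H> <K> s we get {r}; from <S>→<K> <K> we get {r}. So FIRST(<S>) = {r}.
FIRST(<H>): from <H>→<K> <H> we get {r}; from <H>→epsilon we get {epsilon}. So FIRST(<H>) = {epsilon, r}.
FIRST(<K>): from <K>→<H> <G> we get {r}; from <K>→r s we get {r}. So FIRST(<K>) = {r}.
FOLLOW(<S>) includes $ since <S> is the start symbol.
FOLLOW(<S>): <S> appears on no right-hand side. Thus FOLLOW(<S>) = {$}.
FOLLOW(<H>): in <S>→r <H>, the suffix after <H> is empty, so FOLLOW(<H>) ⊇ FOLLOW(<S>) = {$}; in <S>→<H> <K> s, <H> is followed by <K> s with FIRST {r}; in <H>→<K> <H>, the suffix after <H> is empty (adds nothing new); in <K>→<H> <G>, <H> is followed by <G> with FIRST {r}. Thus FOLLOW(<H>) = {$, r}.
FOLLOW(<K>): in <S>→<H> <K> s, <K> is followed by s with FIRST {s}; in <S>→<K> <K> (occurrence 1), <K> is followed by <K> with FIRST {r}; in <S>→<K> <K> (occurrence 2), the suffix after <K> is empty, so FOLLOW(<K>) ⊇ FOLLOW(<S>) = {$}; in <H>→<K> <H>, <K> is followed by <H> with FIRST {epsilon, r}; in <H>→<K> <H>, the suffix after <K> is nullable, so FOLLOW(<K>) ⊇ FOLLOW(<H>) = {$, r}. Thus FOLLOW(<K>) = {$, r, s}.
FOLLOW(<G>): in <K>→<H> <G>, the suffix after <G> is empty, so FOLLOW(<G>) ⊇ FOLLOW(<K>) = {$, r, s}. Thus FOLLOW(<G>) = {$, r, s}.

{$, r, s}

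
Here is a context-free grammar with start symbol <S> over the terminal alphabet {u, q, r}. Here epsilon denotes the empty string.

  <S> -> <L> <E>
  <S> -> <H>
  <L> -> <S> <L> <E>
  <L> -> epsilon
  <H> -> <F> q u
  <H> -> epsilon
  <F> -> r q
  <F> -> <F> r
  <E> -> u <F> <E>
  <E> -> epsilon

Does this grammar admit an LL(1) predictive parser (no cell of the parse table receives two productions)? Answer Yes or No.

No

FIRST(<S>) = {epsilon, r, u}
FIRST(<L>) = {epsilon, r, u}
FIRST(<H>) = {epsilon, r}
FIRST(<F>) = {r}
FIRST(<E>) = {epsilon, u}
FOLLOW(<S>) = {$, r, u}
FOLLOW(<L>) = {$, r, u}
FOLLOW(<H>) = {$, r, u}
FOLLOW(<F>) = {$, q, r, u}
FOLLOW(<E>) = {$, r, u}
Cell M[<E>, u] receives both <E> -> u <F> <E> and <E> -> epsilon — the grammar is not LL(1).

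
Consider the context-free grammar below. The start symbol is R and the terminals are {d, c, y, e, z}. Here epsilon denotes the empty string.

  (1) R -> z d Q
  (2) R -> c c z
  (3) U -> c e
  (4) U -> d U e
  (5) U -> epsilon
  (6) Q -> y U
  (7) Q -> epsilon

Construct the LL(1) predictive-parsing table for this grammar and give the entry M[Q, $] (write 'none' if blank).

FIRST(R) = {c, z}
FIRST(U) = {epsilon, c, d}
FIRST(Q) = {epsilon, y}
FOLLOW(R) includes $ since R is the start symbol.
FOLLOW(R): R appears on no right-hand side. Thus FOLLOW(R) = {$}.
FOLLOW(Q): in R->z d Q, the suffix after Q is empty, so FOLLOW(Q) ⊇ FOLLOW(R) = {$}. Thus FOLLOW(Q) = {$}.
For Q -> y U: FIRST(y U) = {y}, so it goes in M[Q, t] for t ∈ {y}.
For Q -> epsilon: FIRST(epsilon) = {epsilon}, so it goes in M[Q, t] for t ∈ {}; since epsilon ∈ FIRST, also for every t ∈ FOLLOW(Q) = {$}.

Q -> epsilon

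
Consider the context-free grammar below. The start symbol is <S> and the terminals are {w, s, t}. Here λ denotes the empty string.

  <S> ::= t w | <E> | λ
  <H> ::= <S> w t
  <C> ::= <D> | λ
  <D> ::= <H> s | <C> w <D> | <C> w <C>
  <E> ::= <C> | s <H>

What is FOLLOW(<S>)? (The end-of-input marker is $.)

FIRST(<S>) = {λ, s, t, w}  (via <E>)
FIRST(<H>) = {s, t, w}  (via <S> w t)
FIRST(<C>) = {λ, s, t, w}  (via <D>)
FIRST(<D>) = {s, t, w}  (via <H> s, <C> w <D>, <C> w <C>)
FIRST(<E>) = {λ, s, t, w}  (via <C>)
FOLLOW(<S>) includes $ since <S> is the start symbol.
FOLLOW(<S>): in <H>::=<S> w t, <S> is followed by w t with FIRST {w}. Thus FOLLOW(<S>) = {$, w}.
FOLLOW(<E>): in <S>::=<E>, the suffix after <E> is empty, so FOLLOW(<E>) ⊇ FOLLOW(<S>) = {$, w}. Thus FOLLOW(<E>) = {$, w}.
FOLLOW(<H>): in <D>::=<H> s, <H> is followed by s with FIRST {s}; in <E>::=s <H>, the suffix after <H> is empty, so FOLLOW(<H>) ⊇ FOLLOW(<E>) = {$, w}. Thus FOLLOW(<H>) = {$, s, w}.
FOLLOW(<C>): in <D>::=<C> w <D>, <C> is followed by w <D> with FIRST {w}; in <D>::=<C> w <C> (occurrence 1), <C> is followed by w <C> with FIRST {w}; in <D>::=<C> w <C> (occurrence 2), the suffix after <C> is empty, so FOLLOW(<C>) ⊇ FOLLOW(<D>) = {$, w}; in <E>::=<C>, the suffix after <C> is empty, so FOLLOW(<C>) ⊇ FOLLOW(<E>) = {$, w}. Thus FOLLOW(<C>) = {$, w}.
FOLLOW(<D>): in <C>::=<D>, the suffix after <D> is empty, so FOLLOW(<D>) ⊇ FOLLOW(<C>) = {$, w}; in <D>::=<C> w <D>, the suffix after <D> is empty (adds nothing new). Thus FOLLOW(<D>) = {$, w}.

{$, w}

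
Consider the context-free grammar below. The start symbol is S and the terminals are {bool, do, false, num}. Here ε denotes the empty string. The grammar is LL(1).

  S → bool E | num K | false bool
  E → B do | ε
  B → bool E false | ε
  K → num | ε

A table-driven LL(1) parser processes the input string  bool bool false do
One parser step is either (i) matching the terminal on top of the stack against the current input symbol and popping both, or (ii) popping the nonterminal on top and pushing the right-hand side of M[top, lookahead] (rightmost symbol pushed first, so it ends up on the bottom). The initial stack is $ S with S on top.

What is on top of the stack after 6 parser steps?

     Stack              Input                 Action
  1  $ S                bool bool false do $  expand S → bool E
  2  $ E bool           bool bool false do $  match bool
  3  $ E                bool false do $       expand E → B do
  4  $ do B             bool false do $       expand B → bool E false
  5  $ do false E bool  bool false do $       match bool
  6  $ do false E       false do $            expand E → ε
Stack after step 6: $ do false (top = false).

false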